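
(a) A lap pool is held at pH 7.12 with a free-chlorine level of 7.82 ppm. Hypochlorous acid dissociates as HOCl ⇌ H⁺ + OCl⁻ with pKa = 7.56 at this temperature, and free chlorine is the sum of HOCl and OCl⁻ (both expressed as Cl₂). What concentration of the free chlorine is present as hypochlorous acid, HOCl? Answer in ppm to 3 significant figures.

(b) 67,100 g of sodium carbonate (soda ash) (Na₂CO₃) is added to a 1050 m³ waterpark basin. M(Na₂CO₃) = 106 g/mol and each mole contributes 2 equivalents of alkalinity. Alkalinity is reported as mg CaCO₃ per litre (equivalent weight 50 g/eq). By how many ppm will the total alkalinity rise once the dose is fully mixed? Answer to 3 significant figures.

(a) 5.74 ppm; (b) 60.3 ppm

(a) [OCl⁻]/[HOCl] = 10^(pH − pKa) = 10^(7.12 − 7.56) = 10^-0.44 = 0.3631.
(a) Fraction as HOCl = 1 / (1 + 0.3631) = 0.7336.
(a) HOCl = 0.7336 × 7.82 ppm = 5.737 ppm.

(b) Volume: 1050 m³ = 1,050,000 L.
(b) Moles of Na₂CO₃: 67,100 g ÷ 106 g/mol = 633 mol → 1266 eq of alkalinity.
(b) As CaCO₃: 1266 eq × 50 g/eq = 63,300 g.
(b) Rise: 63,300 g / 1,050,000 L × 1000 = 60.29 mg/L.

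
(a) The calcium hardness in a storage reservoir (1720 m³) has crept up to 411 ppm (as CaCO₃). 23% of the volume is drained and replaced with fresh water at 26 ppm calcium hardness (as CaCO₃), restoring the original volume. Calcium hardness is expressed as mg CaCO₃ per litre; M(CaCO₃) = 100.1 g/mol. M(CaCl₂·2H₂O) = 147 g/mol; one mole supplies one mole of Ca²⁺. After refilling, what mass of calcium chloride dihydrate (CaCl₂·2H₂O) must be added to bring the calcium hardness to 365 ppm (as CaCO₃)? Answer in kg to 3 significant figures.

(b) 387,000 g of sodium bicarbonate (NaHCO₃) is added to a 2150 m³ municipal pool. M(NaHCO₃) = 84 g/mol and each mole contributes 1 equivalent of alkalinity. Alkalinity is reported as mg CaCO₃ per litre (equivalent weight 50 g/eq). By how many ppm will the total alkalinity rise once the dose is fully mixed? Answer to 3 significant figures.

(a) 107 kg; (b) 107 ppm

(a) Volume: 1720 m³ = 1,720,000 L.
(a) After draining 23% and refilling: 411 × 0.77 + 26 × 0.23 = 322.45 ppm.
(a) Deficit to target: 365 − 322.45 = 42.55 mg/L.
(a) As CaCO₃: 42.55 mg/L × 1,720,000 L = 73,190 g; ÷ 100.1 = 731.1 mol Ca²⁺.
(a) Mass: 731.1 × 147 = 107,500 g.

(b) Volume: 2150 m³ = 2,150,000 L.
(b) Moles of NaHCO₃: 387,000 g ÷ 84 g/mol = 4607 mol → 4607 eq of alkalinity.
(b) As CaCO₃: 4607 eq × 50 g/eq = 230,400 g.
(b) Rise: 230,400 g / 2,150,000 L × 1000 = 107.1 mg/L.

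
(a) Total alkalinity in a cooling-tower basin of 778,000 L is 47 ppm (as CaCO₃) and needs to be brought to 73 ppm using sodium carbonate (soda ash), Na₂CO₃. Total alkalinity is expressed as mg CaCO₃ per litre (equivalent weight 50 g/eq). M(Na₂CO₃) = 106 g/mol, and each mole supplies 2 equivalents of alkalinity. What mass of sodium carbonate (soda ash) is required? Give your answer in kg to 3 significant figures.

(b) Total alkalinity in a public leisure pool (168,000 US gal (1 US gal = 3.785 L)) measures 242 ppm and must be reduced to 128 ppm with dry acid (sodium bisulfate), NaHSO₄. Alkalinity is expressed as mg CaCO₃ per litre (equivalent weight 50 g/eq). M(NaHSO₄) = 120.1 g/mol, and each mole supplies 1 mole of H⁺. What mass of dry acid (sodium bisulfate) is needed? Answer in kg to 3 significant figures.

(a) 21.4 kg; (b) 174 kg

(a) Alkalinity to add: (73 − 47) = 26 mg/L as CaCO₃ × 778,000 L = 20,230 g as CaCO₃.
(a) Equivalents: 20,230 g ÷ 50 g/eq = 404.6 eq.
(a) Each mole of Na₂CO₃ supplies 2 eq, so 404.6 / 2 = 202.3 mol.
(a) Mass: 202.3 mol × 106 g/mol = 21,440 g.

(b) Volume: 168,000 US gal × 3.785 L/gal = 635,880 L.
(b) Alkalinity to neutralize: (242 − 128) = 114 mg/L as CaCO₃ × 635,880 L = 72,490 g as CaCO₃.
(b) Equivalents of H⁺ required: 72,490 ÷ 50 g/eq = 1450 eq = 1450 mol NaHSO₄.
(b) Mass of NaHSO₄: 1450 × 120.1 = 174,100 g.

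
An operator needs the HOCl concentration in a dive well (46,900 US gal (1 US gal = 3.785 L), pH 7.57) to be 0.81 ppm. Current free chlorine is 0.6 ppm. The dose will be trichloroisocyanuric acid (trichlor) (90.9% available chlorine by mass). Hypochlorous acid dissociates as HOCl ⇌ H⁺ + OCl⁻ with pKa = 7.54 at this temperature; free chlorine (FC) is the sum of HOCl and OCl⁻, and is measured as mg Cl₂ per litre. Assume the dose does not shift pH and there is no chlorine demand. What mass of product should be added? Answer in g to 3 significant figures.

211 g

Volume: 46,900 US gal × 3.785 L/gal = 177,516 L.
[OCl⁻]/[HOCl] = 10^(pH − pKa) = 10^(7.57 − 7.54) = 1.072; fraction as HOCl = 1/(1 + 1.072) = 0.4827.
Free chlorine required for 0.81 ppm HOCl: 0.81 / 0.4827 = 1.678 ppm.
FC to add: 1.678 − 0.6 = 1.078 mg/L as Cl₂.
Cl₂ equivalent: 1.078 mg/L × 177,516 L = 191.4 g.
Product at 90.9% available Cl: 191.4 / 0.909 = 210.5 g.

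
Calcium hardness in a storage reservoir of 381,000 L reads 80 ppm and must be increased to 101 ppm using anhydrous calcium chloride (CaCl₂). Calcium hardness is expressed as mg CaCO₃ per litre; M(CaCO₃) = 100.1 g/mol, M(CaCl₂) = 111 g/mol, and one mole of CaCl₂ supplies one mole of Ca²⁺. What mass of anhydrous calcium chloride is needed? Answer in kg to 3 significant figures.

8.87 kg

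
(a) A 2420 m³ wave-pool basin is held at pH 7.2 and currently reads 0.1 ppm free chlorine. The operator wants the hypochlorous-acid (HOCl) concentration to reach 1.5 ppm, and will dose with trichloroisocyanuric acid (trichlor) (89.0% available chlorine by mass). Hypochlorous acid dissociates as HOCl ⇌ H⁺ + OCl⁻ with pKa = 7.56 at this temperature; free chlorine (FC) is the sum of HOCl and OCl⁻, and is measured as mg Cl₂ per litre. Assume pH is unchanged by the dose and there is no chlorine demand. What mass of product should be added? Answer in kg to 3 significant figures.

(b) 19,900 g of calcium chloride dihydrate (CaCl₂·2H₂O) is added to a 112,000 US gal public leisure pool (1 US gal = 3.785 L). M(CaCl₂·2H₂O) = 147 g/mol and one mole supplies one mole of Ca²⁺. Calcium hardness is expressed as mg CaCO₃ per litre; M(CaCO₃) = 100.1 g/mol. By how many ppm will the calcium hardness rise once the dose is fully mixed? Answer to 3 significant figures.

(a) 5.59 kg; (b) 32.0 ppm

(a) Volume: 2420 m³ = 2,420,000 L.
(a) [OCl⁻]/[HOCl] = 10^(pH − pKa) = 10^(7.2 − 7.56) = 0.4365; fraction as HOCl = 1/(1 + 0.4365) = 0.6961.
(a) Free chlorine required for 1.5 ppm HOCl: 1.5 / 0.6961 = 2.155 ppm.
(a) FC to add: 2.155 − 0.1 = 2.055 mg/L as Cl₂.
(a) Cl₂ equivalent: 2.055 mg/L × 2,420,000 L = 4973 g.
(a) Product at 89.0% available Cl: 4973 / 0.89 = 5587 g.

(b) Volume: 112,000 US gal × 3.785 L/gal = 423,920 L.
(b) Moles of Ca²⁺: 19,900 g ÷ 147 g/mol = 135.4 mol.
(b) As CaCO₃: 135.4 mol × 100.1 g/mol = 13,550 g.
(b) Rise: 13,550 g / 423,920 L × 1000 = 31.97 mg/L.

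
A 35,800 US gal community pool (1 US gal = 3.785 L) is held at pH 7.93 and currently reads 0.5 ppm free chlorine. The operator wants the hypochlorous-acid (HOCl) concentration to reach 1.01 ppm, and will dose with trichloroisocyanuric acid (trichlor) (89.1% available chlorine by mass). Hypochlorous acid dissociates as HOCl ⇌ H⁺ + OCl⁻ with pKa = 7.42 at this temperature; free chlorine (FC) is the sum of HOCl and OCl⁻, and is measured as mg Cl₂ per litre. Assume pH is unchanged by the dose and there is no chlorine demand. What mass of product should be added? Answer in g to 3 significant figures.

575 g

Volume: 35,800 US gal × 3.785 L/gal = 135,503 L.
[OCl⁻]/[HOCl] = 10^(pH − pKa) = 10^(7.93 − 7.42) = 3.236; fraction as HOCl = 1/(1 + 3.236) = 0.2361.
Free chlorine required for 1.01 ppm HOCl: 1.01 / 0.2361 = 4.278 ppm.
FC to add: 4.278 − 0.5 = 3.778 mg/L as Cl₂.
Cl₂ equivalent: 3.778 mg/L × 135,503 L = 512 g.
Product at 89.1% available Cl: 512 / 0.891 = 574.6 g.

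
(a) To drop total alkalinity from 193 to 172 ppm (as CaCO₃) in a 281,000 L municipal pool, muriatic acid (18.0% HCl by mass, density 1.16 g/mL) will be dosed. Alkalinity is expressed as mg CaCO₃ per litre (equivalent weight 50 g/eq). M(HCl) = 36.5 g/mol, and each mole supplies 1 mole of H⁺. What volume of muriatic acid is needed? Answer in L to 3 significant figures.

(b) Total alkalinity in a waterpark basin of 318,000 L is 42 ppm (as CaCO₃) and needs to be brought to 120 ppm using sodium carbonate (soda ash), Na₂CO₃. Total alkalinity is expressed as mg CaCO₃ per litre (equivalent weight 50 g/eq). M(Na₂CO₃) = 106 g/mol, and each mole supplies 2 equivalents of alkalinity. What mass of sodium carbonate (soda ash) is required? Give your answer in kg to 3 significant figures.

(a) 20.6 L; (b) 26.3 kg

(a) Alkalinity to neutralize: (193 − 172) = 21 mg/L as CaCO₃ × 281,000 L = 5901 g as CaCO₃.
(a) Equivalents of H⁺ required: 5901 ÷ 50 g/eq = 118 eq = 118 mol HCl.
(a) Mass of HCl: 118 × 36.5 = 4308 g.
(a) Mass of 18.0% solution: 4308 / 0.18 = 23,930 g.
(a) Volume: 23,930 g ÷ 1.16 g/mL = 20,630 mL.

(b) Alkalinity to add: (120 − 42) = 78 mg/L as CaCO₃ × 318,000 L = 24,800 g as CaCO₃.
(b) Equivalents: 24,800 g ÷ 50 g/eq = 496.1 eq.
(b) Each mole of Na₂CO₃ supplies 2 eq, so 496.1 / 2 = 248 mol.
(b) Mass: 248 mol × 106 g/mol = 26,290 g.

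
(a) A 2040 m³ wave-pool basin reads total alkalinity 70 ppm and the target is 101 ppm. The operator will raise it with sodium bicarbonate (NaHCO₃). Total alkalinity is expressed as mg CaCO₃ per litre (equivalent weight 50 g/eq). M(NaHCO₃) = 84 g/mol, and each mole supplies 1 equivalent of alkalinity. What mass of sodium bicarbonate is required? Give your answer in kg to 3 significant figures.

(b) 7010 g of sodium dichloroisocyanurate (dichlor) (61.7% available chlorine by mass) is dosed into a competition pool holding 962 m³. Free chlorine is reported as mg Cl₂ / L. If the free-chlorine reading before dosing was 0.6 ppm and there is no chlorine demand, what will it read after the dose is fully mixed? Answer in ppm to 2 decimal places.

(a) 106 kg; (b) 5.10 ppm

(a) Volume: 2040 m³ = 2,040,000 L.
(a) Alkalinity to add: (101 − 70) = 31 mg/L as CaCO₃ × 2,040,000 L = 63,240 g as CaCO₃.
(a) Equivalents: 63,240 g ÷ 50 g/eq = 1265 eq.
(a) NaHCO₃ supplies 1 eq per mole → 1265 mol.
(a) Mass: 1265 mol × 84 g/mol = 106,200 g.

(b) Volume: 962 m³ = 962,000 L.
(b) Available chlorine delivered: 7010 g × 0.617 = 4325 g as Cl₂.
(b) Concentration rise: 4325 g / 962,000 L = 4.496 mg/L = 4.50 ppm.
(b) Final FC: 0.6 + 4.50 = 5.10 ppm.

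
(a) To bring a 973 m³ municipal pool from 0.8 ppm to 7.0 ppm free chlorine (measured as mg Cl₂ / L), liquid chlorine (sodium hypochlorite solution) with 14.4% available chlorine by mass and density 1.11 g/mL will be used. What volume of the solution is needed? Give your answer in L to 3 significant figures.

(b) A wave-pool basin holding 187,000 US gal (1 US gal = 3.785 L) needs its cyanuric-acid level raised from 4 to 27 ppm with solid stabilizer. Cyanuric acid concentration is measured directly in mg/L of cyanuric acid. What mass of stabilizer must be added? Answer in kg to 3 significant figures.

(a) Volume: 973 m³ = 973,000 L.
(a) Chlorine deficit: 7.0 − 0.8 = 6.2 ppm = 6.2 mg/L as Cl₂.
(a) Cl₂ equivalent needed: 6.2 mg/L × 973,000 L = 6,033,000 mg = 6033 g.
(a) Product at 14.4% available chlorine: 6033 / 0.144 = 41,890 g.
(a) Volume at density 1.11 g/mL: 41,890 g ÷ 1.11 g/mL = 37,740 mL.

(b) Volume: 187,000 US gal × 3.785 L/gal = 707,795 L.
(b) CYA to add: (27 − 4) = 23 mg/L × 707,795 L = 16,280 g cyanuric acid.

(a) 37.7 L; (b) 16.3 kg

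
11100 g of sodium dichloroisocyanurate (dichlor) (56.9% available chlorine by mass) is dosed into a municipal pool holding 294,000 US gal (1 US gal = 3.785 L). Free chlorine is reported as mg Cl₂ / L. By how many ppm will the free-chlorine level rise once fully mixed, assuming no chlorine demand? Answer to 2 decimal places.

Volume: 294,000 US gal × 3.785 L/gal = 1,112,790 L.
Available chlorine delivered: 11,100 g × 0.569 = 6316 g as Cl₂.
Concentration rise: 6316 g / 1,112,790 L = 5.676 mg/L = 5.68 ppm.

5.68 ppm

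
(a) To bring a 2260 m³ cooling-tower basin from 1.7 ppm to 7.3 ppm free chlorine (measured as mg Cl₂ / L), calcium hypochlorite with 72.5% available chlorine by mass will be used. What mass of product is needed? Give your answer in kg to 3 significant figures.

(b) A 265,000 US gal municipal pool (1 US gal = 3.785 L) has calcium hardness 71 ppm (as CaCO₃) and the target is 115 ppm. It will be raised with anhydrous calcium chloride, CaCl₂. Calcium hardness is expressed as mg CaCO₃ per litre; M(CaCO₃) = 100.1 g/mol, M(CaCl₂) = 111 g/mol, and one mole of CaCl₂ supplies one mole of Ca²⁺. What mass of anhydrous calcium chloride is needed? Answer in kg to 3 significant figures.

(a) 17.5 kg; (b) 48.9 kg

(a) Volume: 2260 m³ = 2,260,000 L.
(a) Chlorine deficit: 7.3 − 1.7 = 5.6 ppm = 5.6 mg/L as Cl₂.
(a) Cl₂ equivalent needed: 5.6 mg/L × 2,260,000 L = 12,660,000 mg = 12,660 g.
(a) Product at 72.5% available chlorine: 12,660 / 0.725 = 17,460 g.

(b) Volume: 265,000 US gal × 3.785 L/gal = 1,003,025 L.
(b) Hardness to add: (115 − 71) = 44 mg/L as CaCO₃ × 1,003,025 L = 44,130 g as CaCO₃.
(b) Moles of Ca²⁺ (1 mol Ca²⁺ ≡ 1 mol CaCO₃): 44,130 / 100.1 g/mol = 440.9 mol.
(b) Mass of CaCl₂: 440.9 × 111 = 48,940 g.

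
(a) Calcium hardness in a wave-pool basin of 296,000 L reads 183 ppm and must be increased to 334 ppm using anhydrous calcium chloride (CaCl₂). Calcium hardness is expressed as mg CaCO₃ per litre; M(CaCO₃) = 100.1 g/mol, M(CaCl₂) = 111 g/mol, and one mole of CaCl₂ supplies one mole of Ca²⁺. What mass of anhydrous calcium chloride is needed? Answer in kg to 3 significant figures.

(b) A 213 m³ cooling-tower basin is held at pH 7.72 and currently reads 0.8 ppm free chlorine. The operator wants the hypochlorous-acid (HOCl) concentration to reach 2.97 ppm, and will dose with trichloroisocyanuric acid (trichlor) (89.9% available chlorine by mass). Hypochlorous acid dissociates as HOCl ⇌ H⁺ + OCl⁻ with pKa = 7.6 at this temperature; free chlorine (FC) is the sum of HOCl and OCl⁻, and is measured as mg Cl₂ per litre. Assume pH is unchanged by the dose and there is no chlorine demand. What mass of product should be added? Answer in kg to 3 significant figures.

(a) Hardness to add: (334 − 183) = 151 mg/L as CaCO₃ × 296,000 L = 44,700 g as CaCO₃.
(a) Moles of Ca²⁺ (1 mol Ca²⁺ ≡ 1 mol CaCO₃): 44,700 / 100.1 g/mol = 446.5 mol.
(a) Mass of CaCl₂: 446.5 × 111 = 49,560 g.

(b) Volume: 213 m³ = 213,000 L.
(b) [OCl⁻]/[HOCl] = 10^(pH − pKa) = 10^(7.72 − 7.6) = 1.318; fraction as HOCl = 1/(1 + 1.318) = 0.4314.
(b) Free chlorine required for 2.97 ppm HOCl: 2.97 / 0.4314 = 6.885 ppm.
(b) FC to add: 6.885 − 0.8 = 6.085 mg/L as Cl₂.
(b) Cl₂ equivalent: 6.085 mg/L × 213,000 L = 1296 g.
(b) Product at 89.9% available Cl: 1296 / 0.899 = 1442 g.

(a) 49.6 kg; (b) 1.44 kg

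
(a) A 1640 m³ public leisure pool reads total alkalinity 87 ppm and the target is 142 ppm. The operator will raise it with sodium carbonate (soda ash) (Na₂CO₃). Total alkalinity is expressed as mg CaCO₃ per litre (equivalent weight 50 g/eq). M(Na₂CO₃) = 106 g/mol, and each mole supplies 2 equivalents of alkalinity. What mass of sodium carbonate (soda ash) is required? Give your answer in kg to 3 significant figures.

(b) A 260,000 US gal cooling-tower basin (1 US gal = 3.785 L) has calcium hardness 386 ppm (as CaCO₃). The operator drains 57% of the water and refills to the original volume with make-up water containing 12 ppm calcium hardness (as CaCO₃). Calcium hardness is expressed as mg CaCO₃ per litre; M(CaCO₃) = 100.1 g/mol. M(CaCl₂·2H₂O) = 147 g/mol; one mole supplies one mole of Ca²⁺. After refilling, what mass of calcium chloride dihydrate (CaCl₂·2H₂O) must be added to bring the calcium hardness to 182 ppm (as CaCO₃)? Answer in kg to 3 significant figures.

(a) 95.6 kg; (b) 13.3 kg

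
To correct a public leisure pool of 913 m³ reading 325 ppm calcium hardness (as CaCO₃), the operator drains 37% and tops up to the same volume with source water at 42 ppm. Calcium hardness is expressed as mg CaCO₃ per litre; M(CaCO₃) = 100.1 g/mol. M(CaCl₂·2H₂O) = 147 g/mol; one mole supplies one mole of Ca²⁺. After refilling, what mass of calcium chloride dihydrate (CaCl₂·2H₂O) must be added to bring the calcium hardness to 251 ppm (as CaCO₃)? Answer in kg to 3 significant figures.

Volume: 913 m³ = 913,000 L.
After draining 37% and refilling: 325 × 0.63 + 42 × 0.37 = 220.29 ppm.
Deficit to target: 251 − 220.29 = 30.71 mg/L.
As CaCO₃: 30.71 mg/L × 913,000 L = 28,040 g; ÷ 100.1 = 280.1 mol Ca²⁺.
Mass: 280.1 × 147 = 41,180 g.

41.2 kg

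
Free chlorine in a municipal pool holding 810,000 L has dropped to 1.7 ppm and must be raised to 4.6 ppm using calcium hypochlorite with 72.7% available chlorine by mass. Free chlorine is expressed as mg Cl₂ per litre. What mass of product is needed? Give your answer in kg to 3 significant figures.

3.23 kg

Chlorine deficit: 4.6 − 1.7 = 2.9 ppm = 2.9 mg/L as Cl₂.
Cl₂ equivalent needed: 2.9 mg/L × 810,000 L = 2,349,000 mg = 2349 g.
Product at 72.7% available chlorine: 2349 / 0.727 = 3231 g.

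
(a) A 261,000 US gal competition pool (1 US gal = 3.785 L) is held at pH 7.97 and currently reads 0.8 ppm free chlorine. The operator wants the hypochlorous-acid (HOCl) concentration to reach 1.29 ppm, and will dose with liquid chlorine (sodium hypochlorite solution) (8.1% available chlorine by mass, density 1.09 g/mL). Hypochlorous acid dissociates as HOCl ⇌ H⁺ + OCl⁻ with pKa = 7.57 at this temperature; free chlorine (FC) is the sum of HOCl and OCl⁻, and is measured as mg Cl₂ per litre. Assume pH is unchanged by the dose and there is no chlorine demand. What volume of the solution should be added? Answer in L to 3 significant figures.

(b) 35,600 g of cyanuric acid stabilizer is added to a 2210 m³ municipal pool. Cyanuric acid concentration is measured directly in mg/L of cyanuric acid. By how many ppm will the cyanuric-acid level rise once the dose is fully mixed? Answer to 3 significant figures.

(a) 41.7 L; (b) 16.1 ppm

(a) Volume: 261,000 US gal × 3.785 L/gal = 987,885 L.
(a) [OCl⁻]/[HOCl] = 10^(pH − pKa) = 10^(7.97 − 7.57) = 2.512; fraction as HOCl = 1/(1 + 2.512) = 0.2847.
(a) Free chlorine required for 1.29 ppm HOCl: 1.29 / 0.2847 = 4.53 ppm.
(a) FC to add: 4.53 − 0.8 = 3.73 mg/L as Cl₂.
(a) Cl₂ equivalent: 3.73 mg/L × 987,885 L = 3685 g.
(a) Product at 8.1% available Cl: 3685 / 0.081 = 45,500 g.
(a) Volume: 45,500 g ÷ 1.09 g/mL = 41,740 mL.

(b) Volume: 2210 m³ = 2,210,000 L.
(b) Rise: 35,600 g / 2,210,000 L × 1000 = 16.11 mg/L.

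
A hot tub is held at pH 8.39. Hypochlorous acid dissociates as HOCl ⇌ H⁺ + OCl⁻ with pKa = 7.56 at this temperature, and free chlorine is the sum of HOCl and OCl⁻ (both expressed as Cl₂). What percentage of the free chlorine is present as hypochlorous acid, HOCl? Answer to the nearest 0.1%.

[OCl⁻]/[HOCl] = 10^(pH − pKa) = 10^(8.39 − 7.56) = 10^0.83 = 6.761.
Fraction as HOCl = 1 / (1 + 6.761) = 0.1289.

12.9%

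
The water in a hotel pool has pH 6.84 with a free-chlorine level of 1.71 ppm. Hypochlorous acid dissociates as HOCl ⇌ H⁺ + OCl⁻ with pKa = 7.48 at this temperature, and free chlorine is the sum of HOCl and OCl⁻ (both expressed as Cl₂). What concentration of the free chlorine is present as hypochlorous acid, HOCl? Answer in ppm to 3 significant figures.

1.39 ppm

[OCl⁻]/[HOCl] = 10^(pH − pKa) = 10^(6.84 − 7.48) = 10^-0.64 = 0.2291.
Fraction as HOCl = 1 / (1 + 0.2291) = 0.8136.
HOCl = 0.8136 × 1.71 ppm = 1.391 ppm.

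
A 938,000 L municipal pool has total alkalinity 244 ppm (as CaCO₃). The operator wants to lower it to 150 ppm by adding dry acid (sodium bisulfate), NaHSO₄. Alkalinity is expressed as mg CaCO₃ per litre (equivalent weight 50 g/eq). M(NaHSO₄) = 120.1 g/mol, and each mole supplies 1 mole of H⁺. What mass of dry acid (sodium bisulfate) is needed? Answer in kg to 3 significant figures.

Alkalinity to neutralize: (244 − 150) = 94 mg/L as CaCO₃ × 938,000 L = 88,170 g as CaCO₃.
Equivalents of H⁺ required: 88,170 ÷ 50 g/eq = 1763 eq = 1763 mol NaHSO₄.
Mass of NaHSO₄: 1763 × 120.1 = 211,800 g.

212 kg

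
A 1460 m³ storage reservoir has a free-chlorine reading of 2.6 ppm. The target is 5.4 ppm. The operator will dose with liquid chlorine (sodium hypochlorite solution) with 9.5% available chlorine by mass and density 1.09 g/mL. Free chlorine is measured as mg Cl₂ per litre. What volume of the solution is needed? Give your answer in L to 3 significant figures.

Volume: 1460 m³ = 1,460,000 L.
Chlorine deficit: 5.4 − 2.6 = 2.8 ppm = 2.8 mg/L as Cl₂.
Cl₂ equivalent needed: 2.8 mg/L × 1,460,000 L = 4,088,000 mg = 4088 g.
Product at 9.5% available chlorine: 4088 / 0.095 = 43,030 g.
Volume at density 1.09 g/mL: 43,030 g ÷ 1.09 g/mL = 39,480 mL.

39.5 L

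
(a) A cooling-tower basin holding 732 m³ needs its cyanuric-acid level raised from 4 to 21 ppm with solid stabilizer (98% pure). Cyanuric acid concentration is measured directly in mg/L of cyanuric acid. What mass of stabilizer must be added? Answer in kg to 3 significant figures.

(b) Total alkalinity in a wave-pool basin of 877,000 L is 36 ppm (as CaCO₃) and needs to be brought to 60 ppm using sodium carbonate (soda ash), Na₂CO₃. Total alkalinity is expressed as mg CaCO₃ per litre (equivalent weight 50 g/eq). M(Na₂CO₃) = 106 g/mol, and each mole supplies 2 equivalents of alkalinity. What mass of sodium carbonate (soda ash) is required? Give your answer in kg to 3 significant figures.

(a) Volume: 732 m³ = 732,000 L.
(a) CYA to add: (21 − 4) = 17 mg/L × 732,000 L = 12,440 g cyanuric acid.
(a) At 98% purity: 12,440 / 0.98 = 12,700 g product.

(b) Alkalinity to add: (60 − 36) = 24 mg/L as CaCO₃ × 877,000 L = 21,050 g as CaCO₃.
(b) Equivalents: 21,050 g ÷ 50 g/eq = 421 eq.
(b) Each mole of Na₂CO₃ supplies 2 eq, so 421 / 2 = 210.5 mol.
(b) Mass: 210.5 mol × 106 g/mol = 22,310 g.

(a) 12.7 kg; (b) 22.3 kg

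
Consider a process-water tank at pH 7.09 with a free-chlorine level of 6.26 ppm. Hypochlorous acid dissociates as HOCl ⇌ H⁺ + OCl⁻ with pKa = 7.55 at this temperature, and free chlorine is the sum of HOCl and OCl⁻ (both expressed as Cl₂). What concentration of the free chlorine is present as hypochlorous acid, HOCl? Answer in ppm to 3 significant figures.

[OCl⁻]/[HOCl] = 10^(pH − pKa) = 10^(7.09 − 7.55) = 10^-0.46 = 0.3467.
Fraction as HOCl = 1 / (1 + 0.3467) = 0.7425.
HOCl = 0.7425 × 6.26 ppm = 4.648 ppm.

4.65 ppm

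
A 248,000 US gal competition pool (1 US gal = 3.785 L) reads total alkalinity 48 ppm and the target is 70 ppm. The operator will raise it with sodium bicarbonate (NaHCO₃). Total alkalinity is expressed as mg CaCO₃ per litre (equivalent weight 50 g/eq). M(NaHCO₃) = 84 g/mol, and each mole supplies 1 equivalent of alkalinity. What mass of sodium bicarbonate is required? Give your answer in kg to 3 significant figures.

Volume: 248,000 US gal × 3.785 L/gal = 938,680 L.
Alkalinity to add: (70 − 48) = 22 mg/L as CaCO₃ × 938,680 L = 20,650 g as CaCO₃.
Equivalents: 20,650 g ÷ 50 g/eq = 413 eq.
NaHCO₃ supplies 1 eq per mole → 413 mol.
Mass: 413 mol × 84 g/mol = 34,690 g.

34.7 kg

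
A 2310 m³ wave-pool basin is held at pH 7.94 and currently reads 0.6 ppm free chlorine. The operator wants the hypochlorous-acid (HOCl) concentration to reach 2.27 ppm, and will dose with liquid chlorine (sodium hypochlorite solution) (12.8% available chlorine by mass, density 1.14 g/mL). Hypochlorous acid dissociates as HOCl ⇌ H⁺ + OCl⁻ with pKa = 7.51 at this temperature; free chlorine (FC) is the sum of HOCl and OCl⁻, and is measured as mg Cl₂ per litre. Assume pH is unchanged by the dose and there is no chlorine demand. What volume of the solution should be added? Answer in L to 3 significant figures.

123 L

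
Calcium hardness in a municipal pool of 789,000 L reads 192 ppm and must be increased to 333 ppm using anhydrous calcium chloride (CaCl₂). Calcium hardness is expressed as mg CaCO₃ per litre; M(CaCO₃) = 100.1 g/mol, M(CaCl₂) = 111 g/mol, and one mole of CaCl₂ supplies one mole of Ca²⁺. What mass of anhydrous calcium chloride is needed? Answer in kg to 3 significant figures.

123 kg

Hardness to add: (333 − 192) = 141 mg/L as CaCO₃ × 789,000 L = 111,200 g as CaCO₃.
Moles of Ca²⁺ (1 mol Ca²⁺ ≡ 1 mol CaCO₃): 111,200 / 100.1 g/mol = 1111 mol.
Mass of CaCl₂: 1111 × 111 = 123,400 g.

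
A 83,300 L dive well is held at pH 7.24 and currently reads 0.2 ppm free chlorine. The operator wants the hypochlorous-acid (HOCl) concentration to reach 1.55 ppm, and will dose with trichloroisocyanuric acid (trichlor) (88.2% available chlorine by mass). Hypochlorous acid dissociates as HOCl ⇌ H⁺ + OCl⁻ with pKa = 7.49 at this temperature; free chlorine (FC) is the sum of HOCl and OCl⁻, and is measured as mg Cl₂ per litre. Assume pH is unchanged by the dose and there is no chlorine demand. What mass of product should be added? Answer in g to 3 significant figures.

210 g

[OCl⁻]/[HOCl] = 10^(pH − pKa) = 10^(7.24 − 7.49) = 0.5623; fraction as HOCl = 1/(1 + 0.5623) = 0.6401.
Free chlorine required for 1.55 ppm HOCl: 1.55 / 0.6401 = 2.422 ppm.
FC to add: 2.422 − 0.2 = 2.222 mg/L as Cl₂.
Cl₂ equivalent: 2.222 mg/L × 83,300 L = 185.1 g.
Product at 88.2% available Cl: 185.1 / 0.882 = 209.8 g.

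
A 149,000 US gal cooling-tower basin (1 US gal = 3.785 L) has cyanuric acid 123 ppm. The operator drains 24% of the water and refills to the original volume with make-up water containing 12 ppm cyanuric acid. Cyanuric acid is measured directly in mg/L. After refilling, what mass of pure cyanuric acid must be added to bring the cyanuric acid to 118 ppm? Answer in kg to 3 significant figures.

12.2 kg

Volume: 149,000 US gal × 3.785 L/gal = 563,965 L.
After draining 24% and refilling: 123 × 0.76 + 12 × 0.24 = 96.36 ppm.
Deficit to target: 118 − 96.36 = 21.64 mg/L.
Mass: 21.64 mg/L × 563,965 L = 12,200 g cyanuric acid.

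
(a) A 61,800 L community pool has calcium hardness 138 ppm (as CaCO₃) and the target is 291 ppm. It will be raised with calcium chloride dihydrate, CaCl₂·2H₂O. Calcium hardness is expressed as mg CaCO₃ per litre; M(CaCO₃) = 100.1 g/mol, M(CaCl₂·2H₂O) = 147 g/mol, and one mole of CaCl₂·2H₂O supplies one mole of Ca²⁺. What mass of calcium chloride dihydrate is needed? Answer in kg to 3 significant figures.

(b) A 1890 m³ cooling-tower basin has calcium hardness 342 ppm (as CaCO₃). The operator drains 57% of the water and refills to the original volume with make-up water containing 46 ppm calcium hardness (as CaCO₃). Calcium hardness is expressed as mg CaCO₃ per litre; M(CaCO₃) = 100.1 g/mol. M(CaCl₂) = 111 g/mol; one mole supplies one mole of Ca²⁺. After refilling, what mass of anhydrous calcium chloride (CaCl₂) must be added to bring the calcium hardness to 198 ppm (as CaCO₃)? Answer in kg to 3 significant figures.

(a) 13.9 kg; (b) 51.8 kg

(a) Hardness to add: (291 − 138) = 153 mg/L as CaCO₃ × 61,800 L = 9455 g as CaCO₃.
(a) Moles of Ca²⁺ (1 mol Ca²⁺ ≡ 1 mol CaCO₃): 9455 / 100.1 g/mol = 94.46 mol.
(a) Mass of CaCl₂·2H₂O: 94.46 × 147 = 13,890 g.

(b) Volume: 1890 m³ = 1,890,000 L.
(b) After draining 57% and refilling: 342 × 0.43 + 46 × 0.57 = 173.28 ppm.
(b) Deficit to target: 198 − 173.28 = 24.72 mg/L.
(b) As CaCO₃: 24.72 mg/L × 1,890,000 L = 46,720 g; ÷ 100.1 = 466.7 mol Ca²⁺.
(b) Mass: 466.7 × 111 = 51,810 g.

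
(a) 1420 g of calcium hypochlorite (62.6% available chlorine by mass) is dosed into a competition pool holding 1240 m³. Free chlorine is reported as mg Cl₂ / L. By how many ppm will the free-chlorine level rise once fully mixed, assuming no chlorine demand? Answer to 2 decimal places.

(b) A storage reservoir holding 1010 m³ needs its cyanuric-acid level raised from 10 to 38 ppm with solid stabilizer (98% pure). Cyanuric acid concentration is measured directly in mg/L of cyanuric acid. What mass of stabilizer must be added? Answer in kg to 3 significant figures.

(a) 0.72 ppm; (b) 28.9 kg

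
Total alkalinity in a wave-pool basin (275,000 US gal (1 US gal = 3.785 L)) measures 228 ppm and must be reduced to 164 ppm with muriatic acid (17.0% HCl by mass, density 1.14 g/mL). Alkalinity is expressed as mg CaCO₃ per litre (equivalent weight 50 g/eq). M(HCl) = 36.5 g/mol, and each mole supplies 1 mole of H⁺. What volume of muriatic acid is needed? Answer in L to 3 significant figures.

251 L

Volume: 275,000 US gal × 3.785 L/gal = 1,040,875 L.
Alkalinity to neutralize: (228 − 164) = 64 mg/L as CaCO₃ × 1,040,875 L = 66,620 g as CaCO₃.
Equivalents of H⁺ required: 66,620 ÷ 50 g/eq = 1332 eq = 1332 mol HCl.
Mass of HCl: 1332 × 36.5 = 48,630 g.
Mass of 17.0% solution: 48,630 / 0.17 = 286,100 g.
Volume: 286,100 g ÷ 1.14 g/mL = 250,900 mL.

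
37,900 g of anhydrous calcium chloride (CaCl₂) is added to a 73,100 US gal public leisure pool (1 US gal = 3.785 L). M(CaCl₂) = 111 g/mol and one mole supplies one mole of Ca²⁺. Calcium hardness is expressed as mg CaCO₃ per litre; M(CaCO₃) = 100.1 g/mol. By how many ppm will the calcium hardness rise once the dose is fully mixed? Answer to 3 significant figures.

Volume: 73,100 US gal × 3.785 L/gal = 276,684 L.
Moles of Ca²⁺: 37,900 g ÷ 111 g/mol = 341.4 mol.
As CaCO₃: 341.4 mol × 100.1 g/mol = 34,180 g.
Rise: 34,180 g / 276,684 L × 1000 = 123.5 mg/L.

124 ppm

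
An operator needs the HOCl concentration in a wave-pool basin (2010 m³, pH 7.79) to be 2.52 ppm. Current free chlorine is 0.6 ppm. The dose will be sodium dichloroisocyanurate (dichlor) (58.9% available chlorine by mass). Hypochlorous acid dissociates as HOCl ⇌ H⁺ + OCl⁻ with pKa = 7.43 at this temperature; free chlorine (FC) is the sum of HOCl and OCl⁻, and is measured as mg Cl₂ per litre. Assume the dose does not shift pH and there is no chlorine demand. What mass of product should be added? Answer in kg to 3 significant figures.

26.3 kg

Volume: 2010 m³ = 2,010,000 L.
[OCl⁻]/[HOCl] = 10^(pH − pKa) = 10^(7.79 − 7.43) = 2.291; fraction as HOCl = 1/(1 + 2.291) = 0.3039.
Free chlorine required for 2.52 ppm HOCl: 2.52 / 0.3039 = 8.293 ppm.
FC to add: 8.293 − 0.6 = 7.693 mg/L as Cl₂.
Cl₂ equivalent: 7.693 mg/L × 2,010,000 L = 15,460 g.
Product at 58.9% available Cl: 15,460 / 0.589 = 26,250 g.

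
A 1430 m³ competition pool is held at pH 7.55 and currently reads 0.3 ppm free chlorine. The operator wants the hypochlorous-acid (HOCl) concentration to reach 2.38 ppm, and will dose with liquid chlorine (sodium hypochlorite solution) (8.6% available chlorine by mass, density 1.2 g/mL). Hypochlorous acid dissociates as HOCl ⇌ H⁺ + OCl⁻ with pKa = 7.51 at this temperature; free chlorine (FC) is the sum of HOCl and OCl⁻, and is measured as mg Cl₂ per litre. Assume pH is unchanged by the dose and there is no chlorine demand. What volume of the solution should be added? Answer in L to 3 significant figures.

65.0 L

Volume: 1430 m³ = 1,430,000 L.
[OCl⁻]/[HOCl] = 10^(pH − pKa) = 10^(7.55 − 7.51) = 1.096; fraction as HOCl = 1/(1 + 1.096) = 0.477.
Free chlorine required for 2.38 ppm HOCl: 2.38 / 0.477 = 4.99 ppm.
FC to add: 4.99 − 0.3 = 4.69 mg/L as Cl₂.
Cl₂ equivalent: 4.69 mg/L × 1,430,000 L = 6706 g.
Product at 8.6% available Cl: 6706 / 0.086 = 77,980 g.
Volume: 77,980 g ÷ 1.2 g/mL = 64,980 mL.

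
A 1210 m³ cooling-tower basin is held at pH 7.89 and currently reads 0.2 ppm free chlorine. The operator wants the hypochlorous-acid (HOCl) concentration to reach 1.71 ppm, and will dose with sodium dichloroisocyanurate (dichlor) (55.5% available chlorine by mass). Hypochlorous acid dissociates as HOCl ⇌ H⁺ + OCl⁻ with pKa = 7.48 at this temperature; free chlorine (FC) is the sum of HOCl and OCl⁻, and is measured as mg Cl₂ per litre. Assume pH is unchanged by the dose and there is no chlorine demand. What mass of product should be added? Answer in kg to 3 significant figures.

12.9 kg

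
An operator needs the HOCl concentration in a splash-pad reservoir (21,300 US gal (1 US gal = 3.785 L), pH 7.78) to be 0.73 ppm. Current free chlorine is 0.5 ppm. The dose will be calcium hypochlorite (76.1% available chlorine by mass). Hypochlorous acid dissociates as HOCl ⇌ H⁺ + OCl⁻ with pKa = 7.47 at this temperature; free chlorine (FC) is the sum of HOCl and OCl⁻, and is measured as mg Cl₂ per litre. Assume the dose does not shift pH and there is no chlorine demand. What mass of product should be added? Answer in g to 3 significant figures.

182 g

Volume: 21,300 US gal × 3.785 L/gal = 80,620 L.
[OCl⁻]/[HOCl] = 10^(pH − pKa) = 10^(7.78 − 7.47) = 2.042; fraction as HOCl = 1/(1 + 2.042) = 0.3288.
Free chlorine required for 0.73 ppm HOCl: 0.73 / 0.3288 = 2.22 ppm.
FC to add: 2.22 − 0.5 = 1.72 mg/L as Cl₂.
Cl₂ equivalent: 1.72 mg/L × 80,620 L = 138.7 g.
Product at 76.1% available Cl: 138.7 / 0.761 = 182.3 g.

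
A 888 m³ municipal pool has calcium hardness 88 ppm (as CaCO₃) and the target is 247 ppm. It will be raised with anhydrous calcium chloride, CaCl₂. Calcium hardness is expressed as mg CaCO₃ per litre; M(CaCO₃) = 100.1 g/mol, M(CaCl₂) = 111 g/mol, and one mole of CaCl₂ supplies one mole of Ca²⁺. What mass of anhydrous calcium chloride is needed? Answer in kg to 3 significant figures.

157 kg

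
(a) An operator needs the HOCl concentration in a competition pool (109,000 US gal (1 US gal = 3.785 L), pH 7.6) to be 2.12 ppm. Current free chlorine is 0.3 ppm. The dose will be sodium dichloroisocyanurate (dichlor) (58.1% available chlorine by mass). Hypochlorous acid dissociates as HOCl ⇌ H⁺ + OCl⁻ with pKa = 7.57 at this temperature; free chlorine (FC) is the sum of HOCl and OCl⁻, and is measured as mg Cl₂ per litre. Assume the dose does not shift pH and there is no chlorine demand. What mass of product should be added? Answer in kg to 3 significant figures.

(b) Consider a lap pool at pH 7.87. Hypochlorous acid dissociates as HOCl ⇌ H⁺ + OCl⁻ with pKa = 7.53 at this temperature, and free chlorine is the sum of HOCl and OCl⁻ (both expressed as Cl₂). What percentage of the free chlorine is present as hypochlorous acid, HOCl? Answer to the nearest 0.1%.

(a) 2.91 kg; (b) 31.4%

(a) Volume: 109,000 US gal × 3.785 L/gal = 412,565 L.
(a) [OCl⁻]/[HOCl] = 10^(pH − pKa) = 10^(7.6 − 7.57) = 1.072; fraction as HOCl = 1/(1 + 1.072) = 0.4827.
(a) Free chlorine required for 2.12 ppm HOCl: 2.12 / 0.4827 = 4.392 ppm.
(a) FC to add: 4.392 − 0.3 = 4.092 mg/L as Cl₂.
(a) Cl₂ equivalent: 4.092 mg/L × 412,565 L = 1688 g.
(a) Product at 58.1% available Cl: 1688 / 0.581 = 2905 g.

(b) [OCl⁻]/[HOCl] = 10^(pH − pKa) = 10^(7.87 − 7.53) = 10^0.34 = 2.188.
(b) Fraction as HOCl = 1 / (1 + 2.188) = 0.3137.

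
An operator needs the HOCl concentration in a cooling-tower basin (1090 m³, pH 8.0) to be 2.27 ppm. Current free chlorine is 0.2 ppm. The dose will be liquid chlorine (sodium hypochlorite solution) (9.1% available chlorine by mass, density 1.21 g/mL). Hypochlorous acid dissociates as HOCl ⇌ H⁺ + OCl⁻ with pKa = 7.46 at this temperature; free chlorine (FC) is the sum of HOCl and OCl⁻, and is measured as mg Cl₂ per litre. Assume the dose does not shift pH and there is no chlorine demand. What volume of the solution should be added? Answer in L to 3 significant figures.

98.4 L

Volume: 1090 m³ = 1,090,000 L.
[OCl⁻]/[HOCl] = 10^(pH − pKa) = 10^(8.0 − 7.46) = 3.467; fraction as HOCl = 1/(1 + 3.467) = 0.2238.
Free chlorine required for 2.27 ppm HOCl: 2.27 / 0.2238 = 10.14 ppm.
FC to add: 10.14 − 0.2 = 9.941 mg/L as Cl₂.
Cl₂ equivalent: 9.941 mg/L × 1,090,000 L = 10,840 g.
Product at 9.1% available Cl: 10,840 / 0.091 = 119,100 g.
Volume: 119,100 g ÷ 1.21 g/mL = 98,410 mL.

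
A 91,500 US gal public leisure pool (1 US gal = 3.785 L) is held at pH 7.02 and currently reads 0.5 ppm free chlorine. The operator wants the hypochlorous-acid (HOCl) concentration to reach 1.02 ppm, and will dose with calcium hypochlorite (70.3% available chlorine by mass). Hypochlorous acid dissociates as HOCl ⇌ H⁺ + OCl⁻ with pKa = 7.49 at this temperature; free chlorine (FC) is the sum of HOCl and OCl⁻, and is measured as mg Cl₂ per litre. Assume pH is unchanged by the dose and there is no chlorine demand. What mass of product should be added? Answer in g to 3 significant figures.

Volume: 91,500 US gal × 3.785 L/gal = 346,328 L.
[OCl⁻]/[HOCl] = 10^(pH − pKa) = 10^(7.02 − 7.49) = 0.3388; fraction as HOCl = 1/(1 + 0.3388) = 0.7469.
Free chlorine required for 1.02 ppm HOCl: 1.02 / 0.7469 = 1.366 ppm.
FC to add: 1.366 − 0.5 = 0.8656 mg/L as Cl₂.
Cl₂ equivalent: 0.8656 mg/L × 346,328 L = 299.8 g.
Product at 70.3% available Cl: 299.8 / 0.703 = 426.4 g.

426 g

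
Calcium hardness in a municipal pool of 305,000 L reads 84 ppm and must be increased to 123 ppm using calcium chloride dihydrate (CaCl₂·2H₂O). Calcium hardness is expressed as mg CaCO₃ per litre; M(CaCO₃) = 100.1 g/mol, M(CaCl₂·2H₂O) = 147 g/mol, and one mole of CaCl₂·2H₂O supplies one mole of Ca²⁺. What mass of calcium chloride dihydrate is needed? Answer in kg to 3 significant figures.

17.5 kg

Hardness to add: (123 − 84) = 39 mg/L as CaCO₃ × 305,000 L = 11,900 g as CaCO₃.
Moles of Ca²⁺ (1 mol Ca²⁺ ≡ 1 mol CaCO₃): 11,900 / 100.1 g/mol = 118.8 mol.
Mass of CaCl₂·2H₂O: 118.8 × 147 = 17,470 g.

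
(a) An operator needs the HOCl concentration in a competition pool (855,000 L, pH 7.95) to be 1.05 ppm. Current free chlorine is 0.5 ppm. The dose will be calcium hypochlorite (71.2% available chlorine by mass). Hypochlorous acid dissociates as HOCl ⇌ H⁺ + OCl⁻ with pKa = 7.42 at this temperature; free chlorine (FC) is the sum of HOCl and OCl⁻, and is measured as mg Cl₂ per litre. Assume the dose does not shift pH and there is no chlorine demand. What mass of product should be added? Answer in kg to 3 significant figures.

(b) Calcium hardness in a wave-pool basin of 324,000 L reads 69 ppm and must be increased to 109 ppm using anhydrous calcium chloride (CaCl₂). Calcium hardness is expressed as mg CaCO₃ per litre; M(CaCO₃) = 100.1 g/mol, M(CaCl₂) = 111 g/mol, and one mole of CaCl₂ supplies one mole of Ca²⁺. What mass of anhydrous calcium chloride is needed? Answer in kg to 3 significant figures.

(a) 4.93 kg; (b) 14.4 kg

(a) [OCl⁻]/[HOCl] = 10^(pH − pKa) = 10^(7.95 − 7.42) = 3.388; fraction as HOCl = 1/(1 + 3.388) = 0.2279.
(a) Free chlorine required for 1.05 ppm HOCl: 1.05 / 0.2279 = 4.608 ppm.
(a) FC to add: 4.608 − 0.5 = 4.108 mg/L as Cl₂.
(a) Cl₂ equivalent: 4.108 mg/L × 855,000 L = 3512 g.
(a) Product at 71.2% available Cl: 3512 / 0.712 = 4933 g.

(b) Hardness to add: (109 − 69) = 40 mg/L as CaCO₃ × 324,000 L = 12,960 g as CaCO₃.
(b) Moles of Ca²⁺ (1 mol Ca²⁺ ≡ 1 mol CaCO₃): 12,960 / 100.1 g/mol = 129.5 mol.
(b) Mass of CaCl₂: 129.5 × 111 = 14,370 g.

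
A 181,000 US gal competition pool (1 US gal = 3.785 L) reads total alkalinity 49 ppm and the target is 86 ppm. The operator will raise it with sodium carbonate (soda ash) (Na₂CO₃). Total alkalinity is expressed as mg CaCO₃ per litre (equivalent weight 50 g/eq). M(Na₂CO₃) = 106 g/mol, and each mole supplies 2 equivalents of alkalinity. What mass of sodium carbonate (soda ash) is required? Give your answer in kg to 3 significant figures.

26.9 kg

Volume: 181,000 US gal × 3.785 L/gal = 685,085 L.
Alkalinity to add: (86 − 49) = 37 mg/L as CaCO₃ × 685,085 L = 25,350 g as CaCO₃.
Equivalents: 25,350 g ÷ 50 g/eq = 507 eq.
Each mole of Na₂CO₃ supplies 2 eq, so 507 / 2 = 253.5 mol.
Mass: 253.5 mol × 106 g/mol = 26,870 g.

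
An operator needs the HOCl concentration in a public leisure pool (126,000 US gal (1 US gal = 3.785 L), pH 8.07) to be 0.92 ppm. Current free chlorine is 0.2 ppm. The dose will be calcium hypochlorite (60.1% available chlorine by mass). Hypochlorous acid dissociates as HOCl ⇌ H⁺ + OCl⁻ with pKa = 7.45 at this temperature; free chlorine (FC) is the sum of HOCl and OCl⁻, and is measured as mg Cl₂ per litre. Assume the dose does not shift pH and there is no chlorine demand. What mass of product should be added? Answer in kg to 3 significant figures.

3.61 kg

Volume: 126,000 US gal × 3.785 L/gal = 476,910 L.
[OCl⁻]/[HOCl] = 10^(pH − pKa) = 10^(8.07 − 7.45) = 4.169; fraction as HOCl = 1/(1 + 4.169) = 0.1935.
Free chlorine required for 0.92 ppm HOCl: 0.92 / 0.1935 = 4.755 ppm.
FC to add: 4.755 − 0.2 = 4.555 mg/L as Cl₂.
Cl₂ equivalent: 4.555 mg/L × 476,910 L = 2172 g.
Product at 60.1% available Cl: 2172 / 0.601 = 3615 g.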